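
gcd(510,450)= 30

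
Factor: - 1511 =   -  1511^1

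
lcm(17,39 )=663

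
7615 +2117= 9732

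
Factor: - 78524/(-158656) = 2^( - 4)*37^(- 1)*293^1 = 293/592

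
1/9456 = 1/9456 = 0.00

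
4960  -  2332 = 2628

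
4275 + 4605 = 8880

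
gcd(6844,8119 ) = 1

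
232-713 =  - 481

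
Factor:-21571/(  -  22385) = 53/55=5^( - 1 )*11^( - 1) * 53^1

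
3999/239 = 3999/239=16.73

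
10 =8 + 2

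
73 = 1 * 73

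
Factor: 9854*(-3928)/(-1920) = 2^(-3) * 3^ (-1)* 5^( - 1)*13^1*379^1*491^1 = 2419157/120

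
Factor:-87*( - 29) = 3^1*29^2 = 2523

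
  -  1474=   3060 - 4534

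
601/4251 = 601/4251 =0.14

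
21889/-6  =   - 3649 + 5/6 = - 3648.17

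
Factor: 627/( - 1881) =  - 3^(-1)=- 1/3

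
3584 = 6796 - 3212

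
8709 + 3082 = 11791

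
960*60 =57600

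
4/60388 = 1/15097 = 0.00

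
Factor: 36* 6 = 2^3 * 3^3 = 216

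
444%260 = 184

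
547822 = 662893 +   -  115071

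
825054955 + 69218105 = 894273060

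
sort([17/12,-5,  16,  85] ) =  [ - 5, 17/12,16, 85 ]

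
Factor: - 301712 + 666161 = 364449 = 3^1*41^1*2963^1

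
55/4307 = 55/4307 = 0.01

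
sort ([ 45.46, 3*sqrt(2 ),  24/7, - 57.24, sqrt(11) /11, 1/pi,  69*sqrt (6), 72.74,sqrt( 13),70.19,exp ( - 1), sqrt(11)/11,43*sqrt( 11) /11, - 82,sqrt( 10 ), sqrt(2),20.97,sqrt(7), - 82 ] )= [  -  82, - 82, - 57.24 , sqrt(11) /11,sqrt( 11)/11 , 1/pi, exp( - 1 ),sqrt( 2),sqrt(7 ),sqrt(10 ), 24/7,sqrt ( 13),  3*sqrt ( 2),43*sqrt ( 11)/11,20.97,45.46,70.19, 72.74, 69 * sqrt(6) ]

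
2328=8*291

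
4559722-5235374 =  - 675652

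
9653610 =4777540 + 4876070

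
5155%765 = 565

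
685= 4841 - 4156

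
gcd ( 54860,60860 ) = 20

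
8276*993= 8218068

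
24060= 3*8020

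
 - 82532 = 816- 83348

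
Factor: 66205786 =2^1*17^1 * 1947229^1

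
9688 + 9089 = 18777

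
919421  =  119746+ 799675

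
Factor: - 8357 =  -61^1*137^1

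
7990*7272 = 58103280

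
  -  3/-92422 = 3/92422 = 0.00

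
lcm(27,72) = 216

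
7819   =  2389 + 5430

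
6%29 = 6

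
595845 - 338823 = 257022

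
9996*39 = 389844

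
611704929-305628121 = 306076808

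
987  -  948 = 39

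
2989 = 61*49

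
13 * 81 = 1053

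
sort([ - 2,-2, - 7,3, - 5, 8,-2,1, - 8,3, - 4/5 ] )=[  -  8, - 7,-5, - 2, - 2, - 2,-4/5,  1, 3, 3,8] 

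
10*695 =6950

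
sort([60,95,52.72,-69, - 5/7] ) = [  -  69, - 5/7, 52.72,  60,  95 ]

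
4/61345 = 4/61345 =0.00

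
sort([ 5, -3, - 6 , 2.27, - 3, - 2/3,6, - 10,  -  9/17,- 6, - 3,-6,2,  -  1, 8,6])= [ - 10, - 6, -6,-6, - 3,- 3, - 3, - 1 , - 2/3, - 9/17,2,  2.27 , 5,6,6, 8 ] 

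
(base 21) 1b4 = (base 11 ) 565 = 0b1010100100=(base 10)676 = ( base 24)144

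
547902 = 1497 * 366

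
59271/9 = 19757/3 = 6585.67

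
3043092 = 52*58521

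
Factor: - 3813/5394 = -2^( - 1) * 29^( - 1 )*41^1 = - 41/58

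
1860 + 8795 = 10655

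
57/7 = 57/7 = 8.14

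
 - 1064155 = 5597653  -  6661808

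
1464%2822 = 1464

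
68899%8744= 7691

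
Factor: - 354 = -2^1*3^1*59^1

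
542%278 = 264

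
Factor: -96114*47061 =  - 2^1*3^5*7^1*83^2 * 193^1 =- 4523220954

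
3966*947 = 3755802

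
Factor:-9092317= - 13^1 * 19^1* 131^1 * 281^1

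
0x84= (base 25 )57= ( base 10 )132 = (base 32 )44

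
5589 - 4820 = 769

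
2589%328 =293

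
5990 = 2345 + 3645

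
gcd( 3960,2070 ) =90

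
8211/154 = 53+7/22=53.32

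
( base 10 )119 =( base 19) 65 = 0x77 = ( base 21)5e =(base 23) 54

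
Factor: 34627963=17^1 * 2036939^1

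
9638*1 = 9638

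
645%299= 47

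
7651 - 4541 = 3110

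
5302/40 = 132+11/20  =  132.55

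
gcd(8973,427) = 1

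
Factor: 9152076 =2^2 * 3^1*109^1*6997^1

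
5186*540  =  2800440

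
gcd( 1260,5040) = 1260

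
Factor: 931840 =2^11*5^1*7^1*13^1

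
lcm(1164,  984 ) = 95448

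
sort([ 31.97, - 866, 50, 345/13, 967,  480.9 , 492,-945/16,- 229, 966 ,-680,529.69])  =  [ - 866 ,-680, - 229, - 945/16,345/13,31.97, 50,480.9, 492, 529.69 , 966,967] 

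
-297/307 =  - 297/307=-0.97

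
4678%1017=610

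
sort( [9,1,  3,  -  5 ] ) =[ - 5,1,3,9] 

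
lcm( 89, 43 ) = 3827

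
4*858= 3432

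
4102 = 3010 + 1092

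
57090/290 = 5709/29 = 196.86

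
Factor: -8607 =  - 3^1 *19^1 * 151^1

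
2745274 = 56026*49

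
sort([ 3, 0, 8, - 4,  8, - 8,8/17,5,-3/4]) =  [ - 8, - 4, - 3/4,0,  8/17,  3,5 , 8,  8 ]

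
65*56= 3640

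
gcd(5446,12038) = 2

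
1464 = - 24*(-61)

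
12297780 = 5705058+6592722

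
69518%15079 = 9202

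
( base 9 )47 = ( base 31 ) 1c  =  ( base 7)61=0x2b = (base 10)43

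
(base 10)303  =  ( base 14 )179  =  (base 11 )256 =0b100101111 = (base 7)612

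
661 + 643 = 1304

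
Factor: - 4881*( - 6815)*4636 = 2^2 * 3^1*5^1*19^1*29^1*47^1*61^1*1627^1 = 154211973540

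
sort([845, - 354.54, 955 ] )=[ - 354.54 , 845, 955 ] 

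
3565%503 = 44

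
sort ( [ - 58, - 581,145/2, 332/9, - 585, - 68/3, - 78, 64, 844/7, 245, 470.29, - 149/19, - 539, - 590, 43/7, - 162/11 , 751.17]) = [ - 590, - 585, - 581,  -  539, - 78, - 58,-68/3, - 162/11, - 149/19, 43/7, 332/9,64,145/2, 844/7, 245, 470.29, 751.17 ] 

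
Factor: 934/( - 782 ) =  - 17^ ( - 1)*23^( - 1)*467^1= - 467/391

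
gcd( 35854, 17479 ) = 7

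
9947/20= 9947/20 = 497.35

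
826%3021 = 826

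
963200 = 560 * 1720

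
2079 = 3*693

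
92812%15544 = 15092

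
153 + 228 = 381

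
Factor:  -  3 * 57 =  - 3^2*19^1= - 171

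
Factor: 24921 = 3^3 *13^1 * 71^1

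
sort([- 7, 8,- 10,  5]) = [  -  10, - 7,5, 8]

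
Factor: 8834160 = 2^4  *  3^1 * 5^1*36809^1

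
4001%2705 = 1296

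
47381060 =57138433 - 9757373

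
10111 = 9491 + 620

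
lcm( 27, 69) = 621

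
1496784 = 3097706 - 1600922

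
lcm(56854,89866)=2785846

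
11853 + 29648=41501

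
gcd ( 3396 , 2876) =4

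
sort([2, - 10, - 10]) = [-10,- 10 , 2 ]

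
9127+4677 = 13804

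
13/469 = 13/469 = 0.03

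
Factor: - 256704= - 2^6*3^1*7^1*191^1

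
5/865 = 1/173 = 0.01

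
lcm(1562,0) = 0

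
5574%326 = 32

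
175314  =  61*2874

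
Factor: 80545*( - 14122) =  - 1137456490 = - 2^1 * 5^1*23^1*89^1*181^1*307^1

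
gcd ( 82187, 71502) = 1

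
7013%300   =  113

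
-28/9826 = - 1  +  4899/4913 =- 0.00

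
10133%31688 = 10133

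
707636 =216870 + 490766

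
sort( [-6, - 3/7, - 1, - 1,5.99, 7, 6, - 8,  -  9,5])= [ - 9 ,  -  8, - 6, - 1, - 1, - 3/7,5,5.99, 6,7] 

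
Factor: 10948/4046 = 46/17 = 2^1*17^( - 1) * 23^1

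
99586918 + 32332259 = 131919177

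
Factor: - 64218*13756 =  - 2^3*3^1*7^1*11^1 * 19^1*139^1*181^1 = - 883382808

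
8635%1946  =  851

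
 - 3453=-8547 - -5094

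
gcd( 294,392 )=98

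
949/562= 949/562  =  1.69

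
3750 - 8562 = - 4812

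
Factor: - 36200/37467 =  - 2^3*3^( - 2)*5^2*23^(  -  1) = - 200/207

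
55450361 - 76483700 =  - 21033339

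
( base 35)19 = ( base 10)44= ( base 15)2e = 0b101100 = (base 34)1A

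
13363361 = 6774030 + 6589331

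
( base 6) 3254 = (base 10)754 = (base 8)1362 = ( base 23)19I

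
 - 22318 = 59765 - 82083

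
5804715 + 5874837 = 11679552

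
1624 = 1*1624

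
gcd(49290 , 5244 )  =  6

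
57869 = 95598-37729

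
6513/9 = 2171/3 = 723.67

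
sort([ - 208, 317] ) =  [ - 208, 317 ]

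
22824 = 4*5706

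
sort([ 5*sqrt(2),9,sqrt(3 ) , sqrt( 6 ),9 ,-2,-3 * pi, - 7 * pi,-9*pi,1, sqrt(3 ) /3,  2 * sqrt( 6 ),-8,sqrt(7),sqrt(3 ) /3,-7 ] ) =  [- 9*pi,-7*  pi,-3*pi, - 8,-7,- 2 , sqrt ( 3) /3,  sqrt( 3 ) /3, 1,  sqrt(3),sqrt( 6 ),  sqrt(7 ),  2*sqrt(6), 5*sqrt (2),9,9]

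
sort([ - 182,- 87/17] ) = [ - 182, - 87/17] 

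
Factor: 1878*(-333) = -2^1*3^3 * 37^1*313^1 = - 625374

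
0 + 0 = 0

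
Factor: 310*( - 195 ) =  - 2^1*3^1 * 5^2*13^1*31^1 = -60450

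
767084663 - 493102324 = 273982339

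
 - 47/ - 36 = 1 + 11/36  =  1.31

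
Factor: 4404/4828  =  1101/1207=   3^1*17^( - 1)*71^ ( - 1 )*367^1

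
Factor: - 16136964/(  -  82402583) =2^2*3^2*23^(-1)*109^( - 1)*32869^( - 1)*448249^1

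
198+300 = 498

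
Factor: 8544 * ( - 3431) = -29314464 = - 2^5*3^1*47^1*73^1 *89^1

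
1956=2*978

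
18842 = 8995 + 9847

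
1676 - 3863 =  - 2187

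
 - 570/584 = - 285/292 = -0.98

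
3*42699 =128097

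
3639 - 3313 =326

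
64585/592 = 109+57/592=109.10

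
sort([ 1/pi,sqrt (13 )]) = [1/pi, sqrt( 13 ) ]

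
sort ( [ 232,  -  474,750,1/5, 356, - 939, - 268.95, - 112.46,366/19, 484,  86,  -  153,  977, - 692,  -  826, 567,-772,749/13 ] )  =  [ - 939, - 826, - 772, -692, - 474, - 268.95, - 153,- 112.46 , 1/5,366/19, 749/13 , 86 , 232, 356, 484, 567, 750, 977] 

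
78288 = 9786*8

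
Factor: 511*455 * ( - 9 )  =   - 3^2*5^1*7^2*13^1*73^1 = -2092545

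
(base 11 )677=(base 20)20a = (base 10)810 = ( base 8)1452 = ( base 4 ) 30222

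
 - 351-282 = -633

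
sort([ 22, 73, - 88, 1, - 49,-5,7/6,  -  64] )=[ - 88, - 64,-49, - 5, 1,  7/6,22,73 ]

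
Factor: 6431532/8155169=2^2*3^1*11^(-1)*193^1*643^( - 1 )*1153^( - 1 )*2777^1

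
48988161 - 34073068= 14915093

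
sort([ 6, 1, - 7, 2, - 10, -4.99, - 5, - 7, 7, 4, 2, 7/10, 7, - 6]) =[-10,  -  7, - 7,-6, - 5, - 4.99, 7/10, 1, 2, 2, 4, 6, 7,7 ]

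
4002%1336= 1330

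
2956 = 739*4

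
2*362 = 724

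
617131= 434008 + 183123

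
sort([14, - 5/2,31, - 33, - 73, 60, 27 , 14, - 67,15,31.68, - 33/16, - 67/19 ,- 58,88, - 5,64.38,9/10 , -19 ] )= [ - 73,- 67, - 58, - 33,-19,-5,-67/19, - 5/2, - 33/16, 9/10, 14,  14, 15, 27, 31,31.68, 60, 64.38, 88 ] 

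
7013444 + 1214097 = 8227541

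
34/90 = 17/45=0.38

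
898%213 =46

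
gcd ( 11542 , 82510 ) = 2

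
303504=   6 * 50584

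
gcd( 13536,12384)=288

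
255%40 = 15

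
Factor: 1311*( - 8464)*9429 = - 104627050416 = - 2^4 * 3^2*7^1*19^1*23^3*449^1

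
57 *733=41781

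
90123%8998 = 143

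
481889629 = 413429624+68460005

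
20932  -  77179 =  - 56247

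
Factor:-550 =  - 2^1*5^2*11^1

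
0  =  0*650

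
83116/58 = 1433+ 1/29 =1433.03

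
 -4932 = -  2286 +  - 2646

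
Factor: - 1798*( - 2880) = 2^7 * 3^2 * 5^1*29^1*31^1 = 5178240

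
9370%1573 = 1505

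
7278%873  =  294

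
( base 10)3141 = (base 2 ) 110001000101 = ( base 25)50G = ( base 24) 5AL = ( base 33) 2T6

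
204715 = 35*5849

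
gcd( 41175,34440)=15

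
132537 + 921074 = 1053611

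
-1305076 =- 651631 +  -653445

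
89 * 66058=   5879162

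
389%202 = 187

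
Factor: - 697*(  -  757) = 17^1*41^1*757^1  =  527629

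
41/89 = 41/89  =  0.46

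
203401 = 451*451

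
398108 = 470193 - 72085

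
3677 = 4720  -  1043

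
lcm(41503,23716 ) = 166012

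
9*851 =7659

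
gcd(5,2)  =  1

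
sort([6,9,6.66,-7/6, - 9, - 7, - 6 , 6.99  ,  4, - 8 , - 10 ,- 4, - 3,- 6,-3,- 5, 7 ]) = [ - 10, - 9, - 8, - 7,- 6,-6, - 5,-4, - 3,  -  3,- 7/6 , 4, 6,6.66, 6.99,7,9]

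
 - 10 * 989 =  - 9890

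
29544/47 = 29544/47 =628.60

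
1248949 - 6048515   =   - 4799566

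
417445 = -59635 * ( - 7) 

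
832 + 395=1227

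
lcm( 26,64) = 832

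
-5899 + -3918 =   -  9817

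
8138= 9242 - 1104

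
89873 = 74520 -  - 15353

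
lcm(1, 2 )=2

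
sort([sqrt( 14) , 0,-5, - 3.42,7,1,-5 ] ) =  [ - 5,-5, - 3.42, 0, 1,sqrt(14),7 ]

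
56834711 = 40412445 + 16422266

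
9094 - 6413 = 2681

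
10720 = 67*160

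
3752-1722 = 2030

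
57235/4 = 57235/4 = 14308.75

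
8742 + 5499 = 14241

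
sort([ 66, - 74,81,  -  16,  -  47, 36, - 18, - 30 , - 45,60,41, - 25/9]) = [-74, - 47, - 45 , - 30, - 18, - 16,  -  25/9,36,  41, 60, 66,81 ]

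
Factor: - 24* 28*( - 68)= 2^7  *  3^1*7^1 * 17^1 = 45696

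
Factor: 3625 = 5^3*29^1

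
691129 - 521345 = 169784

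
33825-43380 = -9555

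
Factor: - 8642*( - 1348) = 2^3*29^1*149^1 * 337^1 = 11649416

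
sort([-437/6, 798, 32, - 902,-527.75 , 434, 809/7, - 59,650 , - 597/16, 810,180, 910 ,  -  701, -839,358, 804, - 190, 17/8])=[  -  902, - 839,  -  701,- 527.75, -190, - 437/6, - 59, - 597/16, 17/8, 32,809/7 , 180, 358, 434, 650, 798, 804, 810,910]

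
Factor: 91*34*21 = 64974 = 2^1*3^1 *7^2 * 13^1 * 17^1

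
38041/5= 38041/5 =7608.20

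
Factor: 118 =2^1* 59^1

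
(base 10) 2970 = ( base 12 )1876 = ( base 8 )5632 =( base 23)5e3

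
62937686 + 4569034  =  67506720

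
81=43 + 38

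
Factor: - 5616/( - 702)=8 = 2^3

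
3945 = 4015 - 70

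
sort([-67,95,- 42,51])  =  [-67, - 42, 51,  95]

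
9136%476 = 92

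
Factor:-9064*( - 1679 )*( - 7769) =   -  118232184664=-  2^3*11^1*17^1*23^1 * 73^1*103^1*457^1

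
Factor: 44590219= 44590219^1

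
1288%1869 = 1288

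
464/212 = 2 + 10/53 = 2.19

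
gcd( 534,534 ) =534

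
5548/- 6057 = -5548/6057 = - 0.92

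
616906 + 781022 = 1397928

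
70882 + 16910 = 87792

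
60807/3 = 20269 = 20269.00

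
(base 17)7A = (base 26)4P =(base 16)81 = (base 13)9C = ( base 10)129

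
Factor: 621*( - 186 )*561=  - 64798866 = - 2^1* 3^5*11^1*17^1*23^1 *31^1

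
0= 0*5425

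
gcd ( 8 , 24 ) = 8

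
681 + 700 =1381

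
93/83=1  +  10/83 = 1.12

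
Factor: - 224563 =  - 224563^1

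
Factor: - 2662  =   - 2^1*11^3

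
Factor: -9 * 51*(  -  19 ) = 8721= 3^3*17^1*19^1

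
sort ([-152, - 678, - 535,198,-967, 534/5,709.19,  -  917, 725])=[ - 967,-917, - 678,-535,- 152,534/5 , 198, 709.19 , 725]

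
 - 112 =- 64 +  - 48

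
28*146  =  4088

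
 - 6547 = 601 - 7148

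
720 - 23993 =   -  23273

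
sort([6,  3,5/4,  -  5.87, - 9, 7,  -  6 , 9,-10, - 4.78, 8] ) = [ - 10 , - 9,-6 , -5.87,-4.78,  5/4,3 , 6, 7,8 , 9 ]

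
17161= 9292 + 7869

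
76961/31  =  2482 + 19/31  =  2482.61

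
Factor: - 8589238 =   -  2^1* 7^1*199^1*3083^1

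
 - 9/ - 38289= 3/12763 = 0.00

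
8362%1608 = 322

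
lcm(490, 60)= 2940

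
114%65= 49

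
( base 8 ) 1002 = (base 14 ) 28A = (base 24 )LA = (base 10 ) 514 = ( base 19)181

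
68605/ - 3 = -68605/3 = - 22868.33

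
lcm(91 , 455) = 455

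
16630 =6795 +9835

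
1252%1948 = 1252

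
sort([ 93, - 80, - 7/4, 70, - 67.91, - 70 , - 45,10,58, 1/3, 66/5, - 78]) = [ - 80, - 78, - 70, - 67.91, - 45 , - 7/4, 1/3, 10, 66/5, 58, 70, 93 ] 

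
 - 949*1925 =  - 1826825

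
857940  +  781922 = 1639862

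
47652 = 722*66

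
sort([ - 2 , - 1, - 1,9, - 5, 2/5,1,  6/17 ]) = [  -  5, - 2 ,-1,- 1 , 6/17 , 2/5 , 1,9 ] 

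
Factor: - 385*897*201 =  - 3^2*5^1 * 7^1 * 11^1*13^1 * 23^1*67^1 = -69414345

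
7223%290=263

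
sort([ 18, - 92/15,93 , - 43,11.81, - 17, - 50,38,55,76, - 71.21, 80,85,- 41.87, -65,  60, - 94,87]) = [ - 94, - 71.21,-65,- 50,-43, - 41.87, - 17, - 92/15,11.81,  18  ,  38,55,60 , 76 , 80 , 85,87,93 ]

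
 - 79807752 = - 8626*9252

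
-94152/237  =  -31384/79 = -397.27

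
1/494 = 1/494 = 0.00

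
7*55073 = 385511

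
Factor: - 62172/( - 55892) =99/89 = 3^2 *11^1*  89^ (-1)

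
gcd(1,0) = 1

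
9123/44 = 207 + 15/44 = 207.34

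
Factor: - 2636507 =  - 2636507^1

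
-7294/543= - 14 + 308/543 = -13.43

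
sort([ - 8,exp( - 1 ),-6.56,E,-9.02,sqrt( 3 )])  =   [ -9.02,-8, - 6.56 , exp(  -  1),sqrt(3 ), E] 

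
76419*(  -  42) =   -  3209598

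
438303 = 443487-5184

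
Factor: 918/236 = 2^( - 1)*3^3*17^1*59^(-1)=459/118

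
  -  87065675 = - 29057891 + -58007784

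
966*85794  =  82877004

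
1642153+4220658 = 5862811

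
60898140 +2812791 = 63710931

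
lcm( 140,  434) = 4340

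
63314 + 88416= 151730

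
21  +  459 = 480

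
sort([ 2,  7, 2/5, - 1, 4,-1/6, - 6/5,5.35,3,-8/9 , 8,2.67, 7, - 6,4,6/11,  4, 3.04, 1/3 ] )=[ - 6, - 6/5, - 1, - 8/9, - 1/6, 1/3,2/5,6/11,2 , 2.67,3,3.04,4,4, 4, 5.35  ,  7,7,8]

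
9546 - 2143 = 7403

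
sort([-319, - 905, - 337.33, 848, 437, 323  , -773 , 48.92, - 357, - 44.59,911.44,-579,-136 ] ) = [-905,-773 , - 579,-357, - 337.33,-319, - 136 , - 44.59,  48.92 , 323 , 437,848 , 911.44]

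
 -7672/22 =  - 3836/11  =  -348.73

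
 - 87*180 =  - 15660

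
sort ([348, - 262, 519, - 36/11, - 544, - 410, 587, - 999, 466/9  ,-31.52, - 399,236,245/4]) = [ - 999, - 544, - 410, - 399, -262,- 31.52,-36/11, 466/9 , 245/4, 236, 348, 519, 587]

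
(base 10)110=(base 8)156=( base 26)46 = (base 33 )3b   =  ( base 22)50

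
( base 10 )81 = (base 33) 2F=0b1010001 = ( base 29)2N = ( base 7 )144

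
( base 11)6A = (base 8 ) 114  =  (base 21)3D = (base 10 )76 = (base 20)3g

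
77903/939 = 77903/939 = 82.96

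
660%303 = 54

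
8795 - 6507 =2288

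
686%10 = 6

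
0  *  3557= 0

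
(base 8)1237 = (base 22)18b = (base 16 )29f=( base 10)671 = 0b1010011111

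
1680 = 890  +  790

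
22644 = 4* 5661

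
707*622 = 439754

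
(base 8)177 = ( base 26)4N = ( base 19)6D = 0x7f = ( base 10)127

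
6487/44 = 147 + 19/44 = 147.43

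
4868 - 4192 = 676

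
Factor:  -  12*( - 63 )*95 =71820=2^2 * 3^3* 5^1*7^1*19^1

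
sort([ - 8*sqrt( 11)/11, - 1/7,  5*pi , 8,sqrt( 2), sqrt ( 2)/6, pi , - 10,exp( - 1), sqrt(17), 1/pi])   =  [ - 10, - 8*sqrt (11)/11,-1/7, sqrt( 2)/6 , 1/pi, exp( - 1 ), sqrt( 2) , pi , sqrt( 17),8, 5*pi] 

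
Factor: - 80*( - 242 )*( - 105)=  - 2032800 = - 2^5*3^1*5^2*7^1 *11^2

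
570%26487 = 570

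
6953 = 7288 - 335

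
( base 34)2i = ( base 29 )2s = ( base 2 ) 1010110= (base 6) 222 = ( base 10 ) 86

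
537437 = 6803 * 79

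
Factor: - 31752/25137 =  - 2^3*3^1 * 19^( - 1) =- 24/19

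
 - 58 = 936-994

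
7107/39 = 2369/13 = 182.23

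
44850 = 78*575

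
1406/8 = 703/4 = 175.75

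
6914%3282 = 350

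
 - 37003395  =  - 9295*3981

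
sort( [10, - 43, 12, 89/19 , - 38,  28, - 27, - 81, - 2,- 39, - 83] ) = [ - 83, - 81 , - 43, - 39, - 38, - 27, - 2,89/19 , 10 , 12,28] 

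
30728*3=92184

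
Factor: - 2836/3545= - 4/5 =-  2^2 *5^( -1)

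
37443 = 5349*7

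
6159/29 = 212 + 11/29 = 212.38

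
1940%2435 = 1940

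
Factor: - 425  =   - 5^2*17^1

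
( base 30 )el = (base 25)hg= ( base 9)540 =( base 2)110111001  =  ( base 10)441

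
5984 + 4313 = 10297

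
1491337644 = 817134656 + 674202988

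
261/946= 261/946 = 0.28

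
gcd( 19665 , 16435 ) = 95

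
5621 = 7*803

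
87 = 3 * 29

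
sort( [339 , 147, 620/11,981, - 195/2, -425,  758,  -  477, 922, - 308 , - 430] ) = [-477, - 430, - 425, -308, - 195/2, 620/11,147,339,758,  922 , 981 ]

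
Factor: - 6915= - 3^1*5^1 * 461^1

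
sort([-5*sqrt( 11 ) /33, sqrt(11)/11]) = [- 5*sqrt( 11 ) /33,sqrt( 11)/11 ]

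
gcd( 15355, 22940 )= 185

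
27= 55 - 28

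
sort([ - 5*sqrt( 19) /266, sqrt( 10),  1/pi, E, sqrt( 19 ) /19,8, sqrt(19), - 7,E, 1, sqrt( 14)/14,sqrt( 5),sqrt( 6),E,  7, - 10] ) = [ - 10, - 7 ,- 5*sqrt( 19)/266 , sqrt(19) /19 , sqrt(14)/14,1/pi, 1, sqrt( 5 ), sqrt( 6 ), E,  E,  E,sqrt( 10) , sqrt( 19),7, 8 ]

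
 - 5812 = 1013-6825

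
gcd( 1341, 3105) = 9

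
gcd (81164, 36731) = 1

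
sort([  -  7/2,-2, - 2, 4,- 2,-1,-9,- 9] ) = [-9,-9, - 7/2,  -  2, - 2 ,-2,- 1, 4]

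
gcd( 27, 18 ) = 9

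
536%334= 202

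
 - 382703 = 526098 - 908801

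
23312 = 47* 496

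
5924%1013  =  859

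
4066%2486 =1580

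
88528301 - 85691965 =2836336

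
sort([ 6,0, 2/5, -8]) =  [ - 8, 0, 2/5, 6]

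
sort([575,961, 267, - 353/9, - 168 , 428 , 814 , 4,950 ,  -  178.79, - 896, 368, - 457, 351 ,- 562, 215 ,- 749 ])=[ - 896, - 749,-562, - 457 , - 178.79 , - 168, - 353/9, 4 , 215, 267, 351 , 368,  428, 575,814,950,961 ] 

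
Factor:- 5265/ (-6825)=27/35=3^3*5^(-1) * 7^ ( - 1 )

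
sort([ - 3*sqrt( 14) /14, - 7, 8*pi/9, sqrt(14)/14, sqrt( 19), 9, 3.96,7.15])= [ - 7, -3*sqrt( 14 )/14, sqrt( 14 ) /14,8*pi/9, 3.96, sqrt( 19), 7.15, 9]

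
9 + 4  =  13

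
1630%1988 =1630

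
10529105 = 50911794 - 40382689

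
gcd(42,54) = 6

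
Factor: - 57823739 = -1117^1 * 51767^1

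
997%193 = 32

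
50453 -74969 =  - 24516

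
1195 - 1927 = - 732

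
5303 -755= 4548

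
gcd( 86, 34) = 2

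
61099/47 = 1299 + 46/47=1299.98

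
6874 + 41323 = 48197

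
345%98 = 51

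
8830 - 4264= 4566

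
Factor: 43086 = 2^1*3^1 * 43^1 * 167^1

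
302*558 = 168516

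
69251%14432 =11523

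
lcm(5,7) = 35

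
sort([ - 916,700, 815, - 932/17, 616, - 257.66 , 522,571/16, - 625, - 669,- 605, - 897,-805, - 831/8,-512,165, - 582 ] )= [ - 916,-897, - 805, - 669, - 625, - 605,-582 ,  -  512 ,-257.66, - 831/8, - 932/17, 571/16, 165, 522, 616 , 700,815]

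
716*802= 574232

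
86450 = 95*910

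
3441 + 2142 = 5583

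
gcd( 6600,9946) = 2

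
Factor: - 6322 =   -  2^1 *29^1*109^1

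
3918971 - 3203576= 715395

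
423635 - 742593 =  - 318958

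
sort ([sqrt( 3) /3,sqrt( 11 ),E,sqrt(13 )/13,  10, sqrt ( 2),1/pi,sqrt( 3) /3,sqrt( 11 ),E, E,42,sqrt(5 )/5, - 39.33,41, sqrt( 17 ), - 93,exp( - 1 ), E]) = [ - 93, - 39.33, sqrt( 13 )/13,1/pi,exp(- 1), sqrt (5)/5, sqrt( 3 )/3, sqrt( 3 ) /3,sqrt( 2), E, E,E,E  ,  sqrt(11 ),sqrt(11),sqrt(17 ),10,  41,42 ]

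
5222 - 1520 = 3702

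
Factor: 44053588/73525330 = 22026794/36762665 = 2^1* 5^(-1) * 223^ (-1 )*32971^ (  -  1)*11013397^1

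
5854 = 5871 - 17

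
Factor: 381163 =67^1*5689^1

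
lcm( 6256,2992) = 68816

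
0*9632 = 0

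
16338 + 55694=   72032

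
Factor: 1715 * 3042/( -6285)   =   - 347802/419 = - 2^1 * 3^1*7^3*13^2*419^( - 1 ) 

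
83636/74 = 1130+ 8/37 = 1130.22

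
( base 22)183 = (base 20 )1D3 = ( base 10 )663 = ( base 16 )297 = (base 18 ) 20F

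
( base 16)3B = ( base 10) 59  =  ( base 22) 2F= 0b111011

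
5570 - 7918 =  - 2348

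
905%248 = 161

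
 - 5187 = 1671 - 6858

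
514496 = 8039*64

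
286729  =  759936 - 473207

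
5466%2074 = 1318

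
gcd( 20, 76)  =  4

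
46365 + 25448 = 71813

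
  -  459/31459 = -1 + 31000/31459=-  0.01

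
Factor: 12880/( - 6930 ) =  - 184/99 = -2^3*3^(  -  2)*11^( - 1)*23^1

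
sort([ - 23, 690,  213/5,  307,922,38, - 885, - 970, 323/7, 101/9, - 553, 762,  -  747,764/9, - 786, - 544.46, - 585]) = [- 970, - 885 ,-786, - 747, - 585, - 553, - 544.46,-23, 101/9,38, 213/5 , 323/7,764/9, 307, 690, 762, 922]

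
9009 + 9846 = 18855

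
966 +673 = 1639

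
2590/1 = 2590 = 2590.00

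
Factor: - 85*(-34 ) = 2^1*5^1*17^2 = 2890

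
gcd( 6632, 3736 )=8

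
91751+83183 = 174934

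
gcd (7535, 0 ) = 7535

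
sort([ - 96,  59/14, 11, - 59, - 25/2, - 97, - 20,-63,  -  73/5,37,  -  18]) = [ - 97,-96 , - 63,  -  59, - 20, - 18,- 73/5 ,  -  25/2, 59/14, 11,37 ] 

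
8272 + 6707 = 14979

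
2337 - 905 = 1432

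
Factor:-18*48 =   -  2^5*3^3 = - 864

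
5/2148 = 5/2148 = 0.00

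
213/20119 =213/20119 = 0.01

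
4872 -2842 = 2030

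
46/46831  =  46/46831 = 0.00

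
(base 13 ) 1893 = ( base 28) 4J1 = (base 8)7125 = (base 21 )86F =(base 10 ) 3669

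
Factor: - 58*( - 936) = 2^4*3^2*13^1* 29^1 = 54288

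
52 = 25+27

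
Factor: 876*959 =840084 =2^2*3^1*7^1*73^1*137^1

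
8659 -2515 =6144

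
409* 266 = 108794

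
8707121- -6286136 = 14993257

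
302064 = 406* 744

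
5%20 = 5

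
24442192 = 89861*272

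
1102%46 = 44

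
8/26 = 4/13 = 0.31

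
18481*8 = 147848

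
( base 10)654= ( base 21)1A3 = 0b1010001110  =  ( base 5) 10104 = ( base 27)o6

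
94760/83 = 94760/83=1141.69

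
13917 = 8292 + 5625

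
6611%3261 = 89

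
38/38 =1 = 1.00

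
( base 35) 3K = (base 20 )65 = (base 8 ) 175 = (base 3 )11122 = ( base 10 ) 125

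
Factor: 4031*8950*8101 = 2^1*5^2*29^1* 139^1*179^1*8101^1 = 292263422450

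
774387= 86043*9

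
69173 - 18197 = 50976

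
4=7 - 3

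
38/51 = 38/51 = 0.75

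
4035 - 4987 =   -  952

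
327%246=81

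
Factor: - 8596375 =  - 5^3 * 68771^1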